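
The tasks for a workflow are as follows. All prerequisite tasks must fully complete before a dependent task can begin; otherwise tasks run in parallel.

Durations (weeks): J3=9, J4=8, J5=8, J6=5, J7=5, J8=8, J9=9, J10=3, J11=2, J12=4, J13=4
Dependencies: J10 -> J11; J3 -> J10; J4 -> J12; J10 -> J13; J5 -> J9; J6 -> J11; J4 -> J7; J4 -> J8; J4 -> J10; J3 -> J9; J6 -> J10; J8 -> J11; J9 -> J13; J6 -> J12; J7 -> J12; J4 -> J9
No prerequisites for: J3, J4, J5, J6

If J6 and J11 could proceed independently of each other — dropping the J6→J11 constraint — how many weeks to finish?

Original critical path: J3→J9→J13 = 9+9+4 = 22 ⇒ 22 weeks.
Dropping J6→J11 doesn't change J11's earliest start (16); another predecessor still binds.
The longest chain is now J3→J9→J13 = 9+9+4 = 22, so the project takes 22 weeks.

22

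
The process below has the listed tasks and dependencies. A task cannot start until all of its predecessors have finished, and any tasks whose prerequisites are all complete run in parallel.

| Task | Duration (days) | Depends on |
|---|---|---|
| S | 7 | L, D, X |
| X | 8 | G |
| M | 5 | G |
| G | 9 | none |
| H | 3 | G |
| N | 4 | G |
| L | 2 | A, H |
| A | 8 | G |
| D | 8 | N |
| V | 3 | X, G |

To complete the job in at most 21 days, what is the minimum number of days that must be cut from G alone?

7

Current finish: 28 days; target: 21.
G is on every critical path, so each day cut from G cuts the finish by one (this holds down to a finish of 20).
Need 28 − 21 = 7 days off G → G becomes 2 days, finish becomes 21.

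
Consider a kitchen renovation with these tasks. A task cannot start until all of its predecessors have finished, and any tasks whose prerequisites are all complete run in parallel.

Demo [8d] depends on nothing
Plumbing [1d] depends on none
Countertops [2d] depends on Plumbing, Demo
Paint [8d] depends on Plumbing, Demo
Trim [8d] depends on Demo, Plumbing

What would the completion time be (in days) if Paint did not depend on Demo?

16

With the dependency in place, Demo→Paint = 8+8 = 16 sets the finish at 16 days.
Without Demo→Paint, Paint's earliest start moves from 8 to 1.
After: Demo→Trim = 8+8 = 16 → 16 days.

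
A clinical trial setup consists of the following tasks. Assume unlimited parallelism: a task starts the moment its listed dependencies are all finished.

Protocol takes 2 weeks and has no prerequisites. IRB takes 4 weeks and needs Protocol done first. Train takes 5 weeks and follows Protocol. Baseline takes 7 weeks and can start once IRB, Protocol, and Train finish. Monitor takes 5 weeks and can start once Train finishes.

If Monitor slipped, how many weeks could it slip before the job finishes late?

2

Critical path: Protocol→Train→Baseline = 2+5+7 = 14, so the finish is 14 weeks.
Longest path through Monitor: 12 weeks (earliest finish 12, latest finish 14).
So Monitor can slip 14 − 12 = 2 weeks.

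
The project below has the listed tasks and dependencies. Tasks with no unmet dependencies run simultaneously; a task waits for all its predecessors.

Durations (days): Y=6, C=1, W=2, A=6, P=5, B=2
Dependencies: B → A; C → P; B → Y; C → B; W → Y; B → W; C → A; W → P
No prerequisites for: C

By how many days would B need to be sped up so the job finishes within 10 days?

1

Current finish: 11 days; target: 10.
B is on every critical path, so each day cut from B cuts the finish by one (this holds down to a finish of 10).
Need 11 − 10 = 1 day off B → B becomes 1 day, finish becomes 10.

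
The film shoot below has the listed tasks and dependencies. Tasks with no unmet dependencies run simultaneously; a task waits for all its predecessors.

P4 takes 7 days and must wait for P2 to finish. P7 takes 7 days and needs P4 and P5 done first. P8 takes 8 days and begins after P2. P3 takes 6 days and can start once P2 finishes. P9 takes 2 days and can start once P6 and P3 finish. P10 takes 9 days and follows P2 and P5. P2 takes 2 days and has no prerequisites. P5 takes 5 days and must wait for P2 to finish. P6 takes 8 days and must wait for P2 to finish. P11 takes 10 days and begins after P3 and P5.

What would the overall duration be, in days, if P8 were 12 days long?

Baseline: P2→P3→P11 = 2+6+10 = 18 → 18 days.
P8 has 8 days of float (longest path through it is 10).
That remains the longest chain; total 18 days.

18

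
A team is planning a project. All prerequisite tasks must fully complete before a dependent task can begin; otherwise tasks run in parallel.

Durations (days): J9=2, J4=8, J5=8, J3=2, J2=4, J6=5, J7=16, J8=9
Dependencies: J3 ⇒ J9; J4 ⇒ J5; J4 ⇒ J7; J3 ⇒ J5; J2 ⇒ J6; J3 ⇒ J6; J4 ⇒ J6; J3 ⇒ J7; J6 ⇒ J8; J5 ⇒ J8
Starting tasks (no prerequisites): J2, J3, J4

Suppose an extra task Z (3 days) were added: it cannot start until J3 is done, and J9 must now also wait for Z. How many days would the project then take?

Originally the project takes 25 days.
With Z inserted, J9 now waits for max(J3, Z).
New critical path: J4→J5→J8 = 8+8+9 = 25 ⇒ 25 days.

25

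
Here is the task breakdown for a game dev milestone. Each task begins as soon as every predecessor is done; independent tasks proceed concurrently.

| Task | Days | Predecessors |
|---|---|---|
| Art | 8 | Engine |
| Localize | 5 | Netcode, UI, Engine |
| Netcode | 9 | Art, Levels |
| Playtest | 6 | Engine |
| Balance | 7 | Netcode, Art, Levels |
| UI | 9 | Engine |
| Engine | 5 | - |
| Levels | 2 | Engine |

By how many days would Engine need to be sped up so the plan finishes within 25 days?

Current finish: 29 days; target: 25.
Engine is on every critical path, so each day cut from Engine cuts the finish by one (this holds down to a finish of 25).
Need 29 − 25 = 4 days off Engine → Engine becomes 1 day, finish becomes 25.

4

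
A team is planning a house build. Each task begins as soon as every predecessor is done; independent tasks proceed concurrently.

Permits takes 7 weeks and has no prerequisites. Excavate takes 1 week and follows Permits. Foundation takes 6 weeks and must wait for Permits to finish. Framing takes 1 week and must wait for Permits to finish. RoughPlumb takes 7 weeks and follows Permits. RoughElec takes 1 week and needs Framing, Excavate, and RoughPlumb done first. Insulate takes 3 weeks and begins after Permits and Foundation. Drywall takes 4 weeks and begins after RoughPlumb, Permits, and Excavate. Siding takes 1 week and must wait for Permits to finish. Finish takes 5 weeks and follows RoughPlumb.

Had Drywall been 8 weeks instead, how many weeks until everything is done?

As given, the longest chain is Permits→RoughPlumb→Finish = 7+7+5 = 19, so the finish is 19 weeks.
Drywall has 1 week of float (longest path through it is 18).
Now Permits→RoughPlumb→Drywall = 7+7+8 = 22 is longest, so the finish becomes 22 weeks.

22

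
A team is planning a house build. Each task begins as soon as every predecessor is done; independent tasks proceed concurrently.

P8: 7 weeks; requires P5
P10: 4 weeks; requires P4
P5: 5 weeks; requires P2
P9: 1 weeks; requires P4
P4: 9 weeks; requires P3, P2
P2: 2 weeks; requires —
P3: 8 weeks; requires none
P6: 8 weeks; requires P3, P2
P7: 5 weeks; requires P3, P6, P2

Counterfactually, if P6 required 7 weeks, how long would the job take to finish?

Baseline: P3→P6→P7 = 8+8+5 = 21 → 21 weeks.
Since P6 is critical, the -1 change carries straight to that chain (now 20 weeks).
Now P3→P4→P10 = 8+9+4 = 21 is longest, so the finish becomes 21 weeks.

21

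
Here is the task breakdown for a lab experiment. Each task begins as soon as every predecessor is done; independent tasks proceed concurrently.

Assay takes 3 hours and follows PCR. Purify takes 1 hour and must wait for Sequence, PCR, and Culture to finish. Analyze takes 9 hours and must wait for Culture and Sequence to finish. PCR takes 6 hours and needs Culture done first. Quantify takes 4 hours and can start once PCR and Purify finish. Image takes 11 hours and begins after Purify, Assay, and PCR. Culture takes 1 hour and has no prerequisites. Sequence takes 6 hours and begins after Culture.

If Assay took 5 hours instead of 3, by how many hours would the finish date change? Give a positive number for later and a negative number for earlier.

As given, the longest chain is Culture→PCR→Assay→Image = 1+6+3+11 = 21, so the finish is 21 hours.
Since Assay is critical, the +2 change carries straight to that chain (now 23 hours).
The critical path is still Culture→PCR→Assay→Image; finish is now 23 hours.
Change in finish: 23 − 21 = +2 hours.

2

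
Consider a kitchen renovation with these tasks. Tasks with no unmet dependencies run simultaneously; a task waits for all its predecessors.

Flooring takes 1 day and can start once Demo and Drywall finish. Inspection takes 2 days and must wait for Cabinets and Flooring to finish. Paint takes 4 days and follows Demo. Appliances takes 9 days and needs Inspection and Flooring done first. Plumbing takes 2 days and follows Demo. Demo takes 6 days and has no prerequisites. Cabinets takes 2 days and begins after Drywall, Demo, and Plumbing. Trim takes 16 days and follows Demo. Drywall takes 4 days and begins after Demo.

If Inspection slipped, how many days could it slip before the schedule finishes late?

0

Critical path: Demo→Drywall→Cabinets→Inspection→Appliances = 6+4+2+2+9 = 23, so the finish is 23 days.
The longest chain containing Inspection totals 23 days.
So Inspection can slip 14 − 14 = 0 days.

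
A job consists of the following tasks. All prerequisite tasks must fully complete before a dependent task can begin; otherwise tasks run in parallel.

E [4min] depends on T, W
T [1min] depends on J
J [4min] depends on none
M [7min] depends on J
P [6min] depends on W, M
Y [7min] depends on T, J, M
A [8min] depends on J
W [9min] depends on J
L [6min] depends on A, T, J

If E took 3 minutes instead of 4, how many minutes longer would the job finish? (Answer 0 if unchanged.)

0

The binding path is J→W→P = 4+9+6 = 19; finish at 19 minutes.
E is off the critical path — its longest chain is 17 minutes, giving 2 of slack.
The critical path is still J→W→P; finish is now 19 minutes.
Change in finish: 19 − 19 = +0 minutes.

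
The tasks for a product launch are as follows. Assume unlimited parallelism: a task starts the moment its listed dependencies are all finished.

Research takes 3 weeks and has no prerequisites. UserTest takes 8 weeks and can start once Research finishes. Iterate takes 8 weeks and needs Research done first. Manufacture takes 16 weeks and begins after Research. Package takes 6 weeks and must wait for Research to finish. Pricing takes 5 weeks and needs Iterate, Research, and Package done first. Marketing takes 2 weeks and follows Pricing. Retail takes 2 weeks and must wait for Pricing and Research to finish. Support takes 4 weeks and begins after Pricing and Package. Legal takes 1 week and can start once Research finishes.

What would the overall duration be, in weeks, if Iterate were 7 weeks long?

The binding path is Research→Iterate→Pricing→Support = 3+8+5+4 = 20; finish at 20 weeks.
Iterate lies on that path, so at 7 weeks the path becomes 19 weeks.
That remains the longest chain; total 19 weeks.

19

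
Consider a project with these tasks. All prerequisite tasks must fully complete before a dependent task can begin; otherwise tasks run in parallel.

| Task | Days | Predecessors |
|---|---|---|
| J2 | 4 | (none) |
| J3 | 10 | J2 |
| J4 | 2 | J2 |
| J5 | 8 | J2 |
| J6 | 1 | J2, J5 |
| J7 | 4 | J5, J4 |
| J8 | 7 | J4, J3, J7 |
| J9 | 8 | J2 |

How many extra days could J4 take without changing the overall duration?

Critical path: J2→J5→J7→J8 = 4+8+4+7 = 23, so the finish is 23 days.
J4 finishes as early as 6 and must finish by 12.
Slack of J4 = 10 − 4 = 6 days.

6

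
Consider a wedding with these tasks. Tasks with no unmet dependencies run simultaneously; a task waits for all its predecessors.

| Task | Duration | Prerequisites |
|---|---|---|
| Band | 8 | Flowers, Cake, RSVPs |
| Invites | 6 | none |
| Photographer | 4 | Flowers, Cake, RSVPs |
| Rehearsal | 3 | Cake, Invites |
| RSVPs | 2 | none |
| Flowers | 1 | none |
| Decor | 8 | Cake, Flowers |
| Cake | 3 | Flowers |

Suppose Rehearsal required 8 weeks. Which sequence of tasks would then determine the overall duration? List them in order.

Actual critical path: Flowers→Cake→Band = 1+3+8 = 12 ⇒ 12 weeks.
Rehearsal has 3 weeks of float (longest path through it is 9).
The binding chain switches to Invites→Rehearsal = 6+8 = 14; finish 14 weeks.

Invites, Rehearsal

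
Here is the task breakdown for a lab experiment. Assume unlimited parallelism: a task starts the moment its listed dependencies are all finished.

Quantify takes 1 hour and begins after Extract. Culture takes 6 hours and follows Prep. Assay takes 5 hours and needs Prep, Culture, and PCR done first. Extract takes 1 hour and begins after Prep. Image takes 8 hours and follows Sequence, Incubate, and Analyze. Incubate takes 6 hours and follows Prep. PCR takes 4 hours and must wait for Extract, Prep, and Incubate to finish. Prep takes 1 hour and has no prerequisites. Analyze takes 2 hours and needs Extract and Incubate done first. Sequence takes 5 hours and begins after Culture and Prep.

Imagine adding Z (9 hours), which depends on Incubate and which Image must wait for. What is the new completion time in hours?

24

Originally the job takes 20 hours.
With Z inserted, Image now waits for max(Sequence, Incubate, Analyze, Z).
New critical path: Prep→Incubate→Z→Image = 1+6+9+8 = 24 ⇒ 24 hours.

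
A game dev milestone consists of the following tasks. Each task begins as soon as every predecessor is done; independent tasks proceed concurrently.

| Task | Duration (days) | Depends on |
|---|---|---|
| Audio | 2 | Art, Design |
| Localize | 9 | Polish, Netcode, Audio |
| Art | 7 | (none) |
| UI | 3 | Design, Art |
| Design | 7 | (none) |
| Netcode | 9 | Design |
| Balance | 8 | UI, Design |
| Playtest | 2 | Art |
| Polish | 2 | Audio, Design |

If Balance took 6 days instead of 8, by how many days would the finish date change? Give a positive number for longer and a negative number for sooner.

0

As given, the longest chain is Design→Netcode→Localize = 7+9+9 = 25, so the finish is 25 days.
Balance is off the critical path — its longest chain is 18 days, giving 7 of slack.
No other chain overtakes it, so the finish is 25 days.
Change in finish: 25 − 25 = +0 days.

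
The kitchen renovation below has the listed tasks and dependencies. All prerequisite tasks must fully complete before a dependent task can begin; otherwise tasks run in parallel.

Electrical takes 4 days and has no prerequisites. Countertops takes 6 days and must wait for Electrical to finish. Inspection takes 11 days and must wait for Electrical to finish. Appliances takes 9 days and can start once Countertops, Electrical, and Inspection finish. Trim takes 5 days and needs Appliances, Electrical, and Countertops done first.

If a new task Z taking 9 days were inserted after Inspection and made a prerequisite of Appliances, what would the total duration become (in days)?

Originally the project takes 29 days.
With Z inserted, Appliances now waits for max(Countertops, Electrical, Inspection, Z).
New critical path: Electrical→Inspection→Z→Appliances→Trim = 4+11+9+9+5 = 38 ⇒ 38 days.

38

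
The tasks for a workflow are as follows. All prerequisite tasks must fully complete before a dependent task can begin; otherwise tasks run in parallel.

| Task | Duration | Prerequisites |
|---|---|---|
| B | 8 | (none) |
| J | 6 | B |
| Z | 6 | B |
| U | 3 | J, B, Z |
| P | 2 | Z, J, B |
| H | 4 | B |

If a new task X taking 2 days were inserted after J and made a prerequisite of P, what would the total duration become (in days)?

18

Originally the schedule takes 17 days.
With X inserted, P now waits for max(Z, J, B, X).
New critical path: B→J→X→P = 8+6+2+2 = 18 ⇒ 18 days.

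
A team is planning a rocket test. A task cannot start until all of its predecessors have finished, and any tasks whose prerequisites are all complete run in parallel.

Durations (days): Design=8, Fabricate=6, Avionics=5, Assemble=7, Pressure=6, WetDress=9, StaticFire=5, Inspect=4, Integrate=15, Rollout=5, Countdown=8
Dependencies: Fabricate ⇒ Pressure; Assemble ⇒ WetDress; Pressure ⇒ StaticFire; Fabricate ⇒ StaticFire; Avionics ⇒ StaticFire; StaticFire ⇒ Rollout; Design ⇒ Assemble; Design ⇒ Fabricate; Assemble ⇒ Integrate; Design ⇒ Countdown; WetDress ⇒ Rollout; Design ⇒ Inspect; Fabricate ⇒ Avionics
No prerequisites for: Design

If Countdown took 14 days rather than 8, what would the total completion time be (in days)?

30

Baseline: Design→Fabricate→Pressure→StaticFire→Rollout = 8+6+6+5+5 = 30 → 30 days.
Countdown has 14 days of float (longest path through it is 16).
No other chain overtakes it, so the finish is 30 days.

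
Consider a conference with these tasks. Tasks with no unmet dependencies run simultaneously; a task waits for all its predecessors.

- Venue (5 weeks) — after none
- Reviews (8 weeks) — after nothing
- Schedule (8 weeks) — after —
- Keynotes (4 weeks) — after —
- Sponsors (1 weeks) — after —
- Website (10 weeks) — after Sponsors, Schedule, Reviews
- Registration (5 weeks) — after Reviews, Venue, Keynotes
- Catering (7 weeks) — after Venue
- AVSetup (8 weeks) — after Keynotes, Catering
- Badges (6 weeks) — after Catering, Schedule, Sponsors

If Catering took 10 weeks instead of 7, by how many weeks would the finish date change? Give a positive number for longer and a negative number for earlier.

3

Actual critical path: Venue→Catering→AVSetup = 5+7+8 = 20 ⇒ 20 weeks.
Catering lies on that path, so at 10 weeks the path becomes 23 weeks.
The critical path is still Venue→Catering→AVSetup; finish is now 23 weeks.
Change in finish: 23 − 20 = +3 weeks.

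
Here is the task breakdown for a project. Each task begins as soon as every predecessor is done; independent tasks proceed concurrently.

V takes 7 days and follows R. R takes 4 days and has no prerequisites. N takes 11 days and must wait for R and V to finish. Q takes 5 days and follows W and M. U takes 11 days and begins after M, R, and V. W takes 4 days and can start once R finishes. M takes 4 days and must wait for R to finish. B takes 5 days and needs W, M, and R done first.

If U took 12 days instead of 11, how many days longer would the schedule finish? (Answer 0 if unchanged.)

1

Actual critical path: R→V→U = 4+7+11 = 22 ⇒ 22 days.
U lies on that path, so at 12 days the path becomes 23 days.
That remains the longest chain; total 23 days.
Change in finish: 23 − 22 = +1 days.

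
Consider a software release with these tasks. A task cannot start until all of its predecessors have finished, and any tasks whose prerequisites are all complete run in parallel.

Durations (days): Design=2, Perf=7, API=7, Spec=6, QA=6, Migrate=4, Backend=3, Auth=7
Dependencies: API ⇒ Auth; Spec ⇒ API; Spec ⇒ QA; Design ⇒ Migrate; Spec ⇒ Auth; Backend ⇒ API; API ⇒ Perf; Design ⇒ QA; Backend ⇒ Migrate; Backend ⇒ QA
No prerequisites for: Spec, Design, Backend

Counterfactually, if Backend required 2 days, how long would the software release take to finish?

As given, the longest chain is Spec→API→Auth = 6+7+7 = 20, so the finish is 20 days.
The longest path through Backend is only 17 days, so Backend has float 3.
The critical path is still Spec→API→Auth; finish is now 20 days.

20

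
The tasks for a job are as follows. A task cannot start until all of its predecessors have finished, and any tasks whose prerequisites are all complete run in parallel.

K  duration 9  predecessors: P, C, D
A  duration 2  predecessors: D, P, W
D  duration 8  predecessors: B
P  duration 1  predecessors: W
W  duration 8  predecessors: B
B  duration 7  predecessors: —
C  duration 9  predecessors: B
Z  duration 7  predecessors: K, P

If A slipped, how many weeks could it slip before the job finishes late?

14

Critical path: B→C→K→Z = 7+9+9+7 = 32, so the finish is 32 weeks.
Longest path through A: 18 weeks (earliest finish 18, latest finish 32).
So A can slip 32 − 18 = 14 weeks.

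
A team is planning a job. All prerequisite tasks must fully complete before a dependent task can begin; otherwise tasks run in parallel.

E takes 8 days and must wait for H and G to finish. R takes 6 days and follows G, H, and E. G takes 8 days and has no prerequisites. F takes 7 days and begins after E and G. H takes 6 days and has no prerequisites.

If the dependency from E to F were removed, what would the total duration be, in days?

22

With the dependency in place, G→E→F = 8+8+7 = 23 sets the finish at 23 days.
Without E→F, F's earliest start moves from 16 to 8.
New critical path: G→E→R = 8+8+6 = 22 ⇒ 22 days.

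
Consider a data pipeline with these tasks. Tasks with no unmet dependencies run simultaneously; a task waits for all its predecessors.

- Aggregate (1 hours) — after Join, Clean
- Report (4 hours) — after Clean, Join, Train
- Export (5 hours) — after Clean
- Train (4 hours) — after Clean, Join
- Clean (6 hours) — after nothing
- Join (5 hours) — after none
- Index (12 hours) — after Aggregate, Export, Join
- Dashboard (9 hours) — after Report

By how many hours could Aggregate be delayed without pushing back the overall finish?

Clean→Train→Report→Dashboard = 6+4+4+9 = 23 sets the makespan at 23 hours.
Aggregate finishes as early as 7 and must finish by 11.
So Aggregate can slip 11 − 7 = 4 hours.

4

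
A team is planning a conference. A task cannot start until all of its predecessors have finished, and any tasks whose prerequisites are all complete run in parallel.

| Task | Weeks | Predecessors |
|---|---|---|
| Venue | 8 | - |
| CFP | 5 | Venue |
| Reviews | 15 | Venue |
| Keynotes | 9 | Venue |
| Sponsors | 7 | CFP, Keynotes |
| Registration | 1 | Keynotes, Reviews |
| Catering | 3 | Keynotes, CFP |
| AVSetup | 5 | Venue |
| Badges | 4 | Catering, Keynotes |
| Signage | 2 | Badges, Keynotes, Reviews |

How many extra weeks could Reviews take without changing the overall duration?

1

Critical path: Venue→Keynotes→Catering→Badges→Signage = 8+9+3+4+2 = 26, so the finish is 26 weeks.
The longest chain containing Reviews totals 25 weeks.
Slack of Reviews = 9 − 8 = 1 week.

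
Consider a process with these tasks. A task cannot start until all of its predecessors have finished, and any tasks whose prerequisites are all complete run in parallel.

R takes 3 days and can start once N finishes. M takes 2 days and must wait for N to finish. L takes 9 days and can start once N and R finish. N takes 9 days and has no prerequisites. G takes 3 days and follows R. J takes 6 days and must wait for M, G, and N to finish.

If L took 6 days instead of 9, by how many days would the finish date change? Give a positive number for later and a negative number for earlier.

0

Actual critical path: N→R→L = 9+3+9 = 21 ⇒ 21 days.
L is on the critical path; changing it to 6 makes that path 18 days.
The binding chain switches to N→R→G→J = 9+3+3+6 = 21; finish 21 days.
Change in finish: 21 − 21 = +0 days.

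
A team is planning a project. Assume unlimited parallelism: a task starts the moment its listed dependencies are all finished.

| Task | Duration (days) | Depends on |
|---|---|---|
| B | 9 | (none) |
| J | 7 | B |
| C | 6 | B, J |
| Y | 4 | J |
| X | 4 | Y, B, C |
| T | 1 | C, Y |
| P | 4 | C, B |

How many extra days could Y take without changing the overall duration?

Critical path: B→J→C→X = 9+7+6+4 = 26, so the finish is 26 days.
Longest path through Y: 24 days (earliest finish 20, latest finish 22).
So Y can slip 22 − 20 = 2 days.

2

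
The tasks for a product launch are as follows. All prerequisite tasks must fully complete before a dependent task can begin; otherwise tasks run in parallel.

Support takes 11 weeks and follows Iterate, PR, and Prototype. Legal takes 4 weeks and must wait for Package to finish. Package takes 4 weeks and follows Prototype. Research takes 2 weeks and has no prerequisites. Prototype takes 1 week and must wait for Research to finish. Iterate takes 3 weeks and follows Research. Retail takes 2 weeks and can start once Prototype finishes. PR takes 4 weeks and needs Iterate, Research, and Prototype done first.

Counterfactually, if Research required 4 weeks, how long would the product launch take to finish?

As given, the longest chain is Research→Iterate→PR→Support = 2+3+4+11 = 20, so the finish is 20 weeks.
Research lies on that path, so at 4 weeks the path becomes 22 weeks.
That remains the longest chain; total 22 weeks.

22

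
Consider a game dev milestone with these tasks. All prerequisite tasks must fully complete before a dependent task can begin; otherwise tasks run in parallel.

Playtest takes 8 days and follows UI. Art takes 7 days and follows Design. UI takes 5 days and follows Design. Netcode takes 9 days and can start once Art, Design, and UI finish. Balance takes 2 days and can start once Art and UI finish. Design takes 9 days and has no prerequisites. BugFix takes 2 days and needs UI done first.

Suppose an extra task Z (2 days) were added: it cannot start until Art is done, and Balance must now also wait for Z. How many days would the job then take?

25

Originally the job takes 25 days.
With Z inserted, Balance now waits for max(Art, UI, Z).
New critical path: Design→Art→Netcode = 9+7+9 = 25 ⇒ 25 days.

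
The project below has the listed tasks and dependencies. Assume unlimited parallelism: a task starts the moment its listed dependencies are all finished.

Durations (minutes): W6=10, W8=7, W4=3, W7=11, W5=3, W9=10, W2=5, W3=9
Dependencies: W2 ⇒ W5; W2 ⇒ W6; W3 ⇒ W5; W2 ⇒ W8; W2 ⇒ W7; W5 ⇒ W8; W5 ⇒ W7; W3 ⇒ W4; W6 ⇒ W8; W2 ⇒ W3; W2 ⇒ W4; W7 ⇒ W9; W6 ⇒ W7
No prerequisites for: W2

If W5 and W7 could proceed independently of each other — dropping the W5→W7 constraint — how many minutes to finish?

With the dependency in place, W2→W3→W5→W7→W9 = 5+9+3+11+10 = 38 sets the finish at 38 minutes.
Without W5→W7, W7's earliest start moves from 17 to 15.
New critical path: W2→W6→W7→W9 = 5+10+11+10 = 36 ⇒ 36 minutes.

36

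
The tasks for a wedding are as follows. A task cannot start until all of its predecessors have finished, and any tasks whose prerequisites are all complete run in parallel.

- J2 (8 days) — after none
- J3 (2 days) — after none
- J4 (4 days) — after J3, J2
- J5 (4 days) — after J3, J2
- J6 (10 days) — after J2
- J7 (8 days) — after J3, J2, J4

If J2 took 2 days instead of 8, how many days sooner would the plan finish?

Actual critical path: J2→J4→J7 = 8+4+8 = 20 ⇒ 20 days.
J2 lies on that path, so at 2 days the path becomes 14 days.
The critical path is still J2→J4→J7; finish is now 14 days.
Change in finish: 14 − 20 = -6 days.

6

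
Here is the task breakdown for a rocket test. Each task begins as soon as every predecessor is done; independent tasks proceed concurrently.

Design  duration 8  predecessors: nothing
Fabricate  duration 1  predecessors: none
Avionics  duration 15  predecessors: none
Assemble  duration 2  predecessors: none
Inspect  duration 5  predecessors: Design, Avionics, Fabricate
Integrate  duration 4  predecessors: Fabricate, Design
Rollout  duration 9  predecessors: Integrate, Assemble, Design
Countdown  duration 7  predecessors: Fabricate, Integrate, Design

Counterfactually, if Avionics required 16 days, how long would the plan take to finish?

Actual critical path: Design→Integrate→Rollout = 8+4+9 = 21 ⇒ 21 days.
Avionics has 1 day of float (longest path through it is 20).
The critical path is still Design→Integrate→Rollout; finish is now 21 days.

21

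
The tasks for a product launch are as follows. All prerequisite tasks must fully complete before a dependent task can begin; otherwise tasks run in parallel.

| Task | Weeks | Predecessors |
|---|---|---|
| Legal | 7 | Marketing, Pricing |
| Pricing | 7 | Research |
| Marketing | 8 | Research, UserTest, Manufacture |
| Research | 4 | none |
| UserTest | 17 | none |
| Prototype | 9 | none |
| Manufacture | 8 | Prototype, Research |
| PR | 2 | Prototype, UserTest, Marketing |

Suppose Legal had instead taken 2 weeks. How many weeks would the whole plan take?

27

Actual critical path: Prototype→Manufacture→Marketing→Legal = 9+8+8+7 = 32 ⇒ 32 weeks.
Since Legal is critical, the -5 change carries straight to that chain (now 27 weeks).
The binding chain switches to Prototype→Manufacture→Marketing→PR = 9+8+8+2 = 27; finish 27 weeks.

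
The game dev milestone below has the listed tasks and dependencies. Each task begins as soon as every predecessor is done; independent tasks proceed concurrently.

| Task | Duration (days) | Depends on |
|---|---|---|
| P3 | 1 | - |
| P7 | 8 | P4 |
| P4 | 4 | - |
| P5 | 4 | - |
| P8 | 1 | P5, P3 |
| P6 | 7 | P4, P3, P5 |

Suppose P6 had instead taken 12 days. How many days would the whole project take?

The binding path is P4→P7 = 4+8 = 12; finish at 12 days.
P6 is off the critical path — its longest chain is 11 days, giving 1 of slack.
The binding chain switches to P4→P6 = 4+12 = 16; finish 16 days.

16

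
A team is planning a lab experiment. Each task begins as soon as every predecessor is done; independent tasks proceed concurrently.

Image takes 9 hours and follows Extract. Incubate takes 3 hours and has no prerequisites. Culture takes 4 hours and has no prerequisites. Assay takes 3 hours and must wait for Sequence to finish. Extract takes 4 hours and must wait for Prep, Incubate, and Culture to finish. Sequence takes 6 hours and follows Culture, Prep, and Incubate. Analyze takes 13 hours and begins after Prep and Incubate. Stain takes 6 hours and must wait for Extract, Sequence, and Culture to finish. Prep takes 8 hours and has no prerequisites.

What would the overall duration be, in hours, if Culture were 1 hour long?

Actual critical path: Prep→Extract→Image = 8+4+9 = 21 ⇒ 21 hours.
Culture is off the critical path — its longest chain is 17 hours, giving 4 of slack.
That remains the longest chain; total 21 hours.

21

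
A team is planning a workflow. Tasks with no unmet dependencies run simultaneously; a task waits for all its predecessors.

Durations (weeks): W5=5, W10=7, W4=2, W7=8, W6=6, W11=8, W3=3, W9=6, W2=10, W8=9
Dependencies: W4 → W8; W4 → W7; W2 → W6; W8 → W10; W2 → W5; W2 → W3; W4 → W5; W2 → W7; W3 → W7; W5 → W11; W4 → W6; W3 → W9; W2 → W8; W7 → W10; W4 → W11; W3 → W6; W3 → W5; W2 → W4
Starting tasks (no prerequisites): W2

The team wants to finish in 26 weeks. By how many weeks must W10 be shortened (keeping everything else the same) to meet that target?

Current finish: 28 weeks; target: 26.
W10 is on every critical path, so each week cut from W10 cuts the finish by one (this holds down to a finish of 26).
Need 28 − 26 = 2 weeks off W10 → W10 becomes 5 weeks, finish becomes 26.

2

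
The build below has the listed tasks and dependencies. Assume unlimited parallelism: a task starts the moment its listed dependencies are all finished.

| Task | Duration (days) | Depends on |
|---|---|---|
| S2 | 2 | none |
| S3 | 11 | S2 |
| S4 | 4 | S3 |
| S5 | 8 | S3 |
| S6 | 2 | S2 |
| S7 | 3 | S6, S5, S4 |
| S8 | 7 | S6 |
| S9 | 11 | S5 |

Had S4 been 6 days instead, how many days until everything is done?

32

Actual critical path: S2→S3→S5→S9 = 2+11+8+11 = 32 ⇒ 32 days.
S4 has 12 days of float (longest path through it is 20).
The critical path is still S2→S3→S5→S9; finish is now 32 days.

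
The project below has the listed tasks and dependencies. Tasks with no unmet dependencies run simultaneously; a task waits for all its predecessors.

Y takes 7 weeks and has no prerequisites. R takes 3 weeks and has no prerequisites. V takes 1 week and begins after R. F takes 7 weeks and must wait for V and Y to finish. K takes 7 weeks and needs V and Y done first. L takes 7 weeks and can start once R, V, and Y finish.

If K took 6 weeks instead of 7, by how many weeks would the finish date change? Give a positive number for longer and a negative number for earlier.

Critical path before the change: Y→K = 7+7 = 14 giving 14 weeks.
K is on the critical path; changing it to 6 makes that path 13 weeks.
New critical path: Y→F = 7+7 = 14 ⇒ 14 weeks.
Change in finish: 14 − 14 = +0 weeks.

0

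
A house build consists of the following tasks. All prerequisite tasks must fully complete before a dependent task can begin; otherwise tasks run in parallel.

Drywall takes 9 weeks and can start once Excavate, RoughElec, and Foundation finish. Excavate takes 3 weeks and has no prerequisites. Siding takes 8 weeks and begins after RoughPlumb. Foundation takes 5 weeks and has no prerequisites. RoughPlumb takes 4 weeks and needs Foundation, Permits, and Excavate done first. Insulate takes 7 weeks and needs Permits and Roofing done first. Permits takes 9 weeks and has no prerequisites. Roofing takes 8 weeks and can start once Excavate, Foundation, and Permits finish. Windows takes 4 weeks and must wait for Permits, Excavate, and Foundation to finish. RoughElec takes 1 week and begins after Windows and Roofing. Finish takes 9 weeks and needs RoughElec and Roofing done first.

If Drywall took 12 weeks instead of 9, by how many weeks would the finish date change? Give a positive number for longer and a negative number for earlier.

3

As given, the longest chain is Permits→Roofing→RoughElec→Drywall = 9+8+1+9 = 27, so the finish is 27 weeks.
Drywall is on the critical path; changing it to 12 makes that path 30 weeks.
The critical path is still Permits→Roofing→RoughElec→Drywall; finish is now 30 weeks.
Change in finish: 30 − 27 = +3 weeks.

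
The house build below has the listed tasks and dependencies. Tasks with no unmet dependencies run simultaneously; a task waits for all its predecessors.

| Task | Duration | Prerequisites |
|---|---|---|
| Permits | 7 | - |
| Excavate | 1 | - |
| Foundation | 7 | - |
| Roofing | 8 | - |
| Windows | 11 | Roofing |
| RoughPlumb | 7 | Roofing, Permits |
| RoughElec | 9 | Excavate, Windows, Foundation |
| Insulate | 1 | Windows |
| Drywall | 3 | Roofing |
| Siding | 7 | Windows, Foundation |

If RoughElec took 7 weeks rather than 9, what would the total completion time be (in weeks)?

26

Actual critical path: Roofing→Windows→RoughElec = 8+11+9 = 28 ⇒ 28 weeks.
Since RoughElec is critical, the -2 change carries straight to that chain (now 26 weeks).
No other chain overtakes it, so the finish is 26 weeks.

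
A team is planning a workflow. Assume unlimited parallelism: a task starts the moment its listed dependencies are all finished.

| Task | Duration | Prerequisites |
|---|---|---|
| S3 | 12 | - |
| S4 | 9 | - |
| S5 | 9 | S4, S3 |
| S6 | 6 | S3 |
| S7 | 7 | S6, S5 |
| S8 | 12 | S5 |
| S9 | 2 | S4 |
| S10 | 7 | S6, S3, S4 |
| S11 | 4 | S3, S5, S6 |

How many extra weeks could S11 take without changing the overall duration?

8

S3→S5→S8 = 12+9+12 = 33 sets the makespan at 33 weeks.
S11 finishes as early as 25 and must finish by 33.
So S11 can slip 33 − 25 = 8 weeks.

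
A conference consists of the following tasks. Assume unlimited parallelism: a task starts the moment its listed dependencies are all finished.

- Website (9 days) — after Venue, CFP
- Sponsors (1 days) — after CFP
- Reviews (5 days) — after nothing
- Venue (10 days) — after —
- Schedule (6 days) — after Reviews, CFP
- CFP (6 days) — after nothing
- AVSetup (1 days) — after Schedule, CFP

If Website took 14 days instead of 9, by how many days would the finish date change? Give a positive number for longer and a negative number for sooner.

Baseline: Venue→Website = 10+9 = 19 → 19 days.
Website is on the critical path; changing it to 14 makes that path 24 days.
The critical path is still Venue→Website; finish is now 24 days.
Change in finish: 24 − 19 = +5 days.

5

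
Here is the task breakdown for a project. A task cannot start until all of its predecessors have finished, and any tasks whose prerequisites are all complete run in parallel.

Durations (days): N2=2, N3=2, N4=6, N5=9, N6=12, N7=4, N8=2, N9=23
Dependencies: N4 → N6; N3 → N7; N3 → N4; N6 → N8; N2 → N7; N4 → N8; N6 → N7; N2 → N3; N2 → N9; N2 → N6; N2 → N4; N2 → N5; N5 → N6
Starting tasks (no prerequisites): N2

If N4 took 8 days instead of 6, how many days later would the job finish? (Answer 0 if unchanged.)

Baseline: N2→N5→N6→N7 = 2+9+12+4 = 27 → 27 days.
N4 has 1 day of float (longest path through it is 26).
New critical path: N2→N3→N4→N6→N7 = 2+2+8+12+4 = 28 ⇒ 28 days.
Change in finish: 28 − 27 = +1 days.

1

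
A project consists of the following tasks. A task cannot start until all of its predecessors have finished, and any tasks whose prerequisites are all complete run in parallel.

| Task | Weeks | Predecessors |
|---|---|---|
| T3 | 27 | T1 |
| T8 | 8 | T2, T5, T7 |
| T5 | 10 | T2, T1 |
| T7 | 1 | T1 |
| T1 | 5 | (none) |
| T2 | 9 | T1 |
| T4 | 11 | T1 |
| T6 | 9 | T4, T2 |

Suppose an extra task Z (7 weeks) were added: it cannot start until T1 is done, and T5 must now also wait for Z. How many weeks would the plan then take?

32

Originally the plan takes 32 weeks.
With Z inserted, T5 now waits for max(T2, T1, Z).
New critical path: T1→T2→T5→T8 = 5+9+10+8 = 32 ⇒ 32 weeks.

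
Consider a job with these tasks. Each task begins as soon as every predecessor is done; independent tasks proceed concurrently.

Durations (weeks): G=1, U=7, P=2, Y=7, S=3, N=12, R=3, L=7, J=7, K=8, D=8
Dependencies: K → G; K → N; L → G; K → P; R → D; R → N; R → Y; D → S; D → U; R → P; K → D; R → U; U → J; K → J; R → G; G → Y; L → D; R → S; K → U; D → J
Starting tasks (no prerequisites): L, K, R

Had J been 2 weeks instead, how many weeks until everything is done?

25

Critical path before the change: K→D→U→J = 8+8+7+7 = 30 giving 30 weeks.
J lies on that path, so at 2 weeks the path becomes 25 weeks.
The critical path is still K→D→U→J; finish is now 25 weeks.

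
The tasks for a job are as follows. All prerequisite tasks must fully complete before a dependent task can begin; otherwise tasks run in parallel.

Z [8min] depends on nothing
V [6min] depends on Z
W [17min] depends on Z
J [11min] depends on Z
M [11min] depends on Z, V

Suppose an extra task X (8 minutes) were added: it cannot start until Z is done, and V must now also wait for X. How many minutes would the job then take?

Originally the job takes 25 minutes.
With X inserted, V now waits for max(Z, X).
New critical path: Z→X→V→M = 8+8+6+11 = 33 ⇒ 33 minutes.

33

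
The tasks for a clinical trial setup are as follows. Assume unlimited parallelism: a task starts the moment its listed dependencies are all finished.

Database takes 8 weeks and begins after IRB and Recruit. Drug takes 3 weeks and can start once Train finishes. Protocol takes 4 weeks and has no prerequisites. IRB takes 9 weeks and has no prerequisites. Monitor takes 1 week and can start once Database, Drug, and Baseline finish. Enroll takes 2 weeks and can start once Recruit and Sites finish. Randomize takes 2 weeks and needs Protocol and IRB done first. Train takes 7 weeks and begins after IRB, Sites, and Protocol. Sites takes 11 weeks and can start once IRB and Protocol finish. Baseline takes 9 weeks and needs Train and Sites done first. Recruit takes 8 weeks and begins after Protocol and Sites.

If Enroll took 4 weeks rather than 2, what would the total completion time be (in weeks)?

Baseline: IRB→Sites→Recruit→Database→Monitor = 9+11+8+8+1 = 37 → 37 weeks.
Enroll is off the critical path — its longest chain is 30 weeks, giving 7 of slack.
No other chain overtakes it, so the finish is 37 weeks.

37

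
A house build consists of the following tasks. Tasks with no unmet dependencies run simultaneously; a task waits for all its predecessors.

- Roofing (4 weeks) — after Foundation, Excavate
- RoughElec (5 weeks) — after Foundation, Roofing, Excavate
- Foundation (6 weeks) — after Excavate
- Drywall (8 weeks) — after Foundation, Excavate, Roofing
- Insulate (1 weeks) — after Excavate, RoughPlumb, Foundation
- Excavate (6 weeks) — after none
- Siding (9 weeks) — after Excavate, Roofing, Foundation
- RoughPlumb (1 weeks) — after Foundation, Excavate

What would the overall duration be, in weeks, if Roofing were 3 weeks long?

24

The binding path is Excavate→Foundation→Roofing→Siding = 6+6+4+9 = 25; finish at 25 weeks.
Roofing is on the critical path; changing it to 3 makes that path 24 weeks.
No other chain overtakes it, so the finish is 24 weeks.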